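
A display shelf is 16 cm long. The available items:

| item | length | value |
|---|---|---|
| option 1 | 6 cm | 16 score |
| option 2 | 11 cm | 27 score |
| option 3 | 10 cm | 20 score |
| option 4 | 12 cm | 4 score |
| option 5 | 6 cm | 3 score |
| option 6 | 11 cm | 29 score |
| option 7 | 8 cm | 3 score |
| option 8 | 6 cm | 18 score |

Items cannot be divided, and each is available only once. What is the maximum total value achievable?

Check high-value combinations within 16 cm:
- option 3+option 8: length 10+6=16, value 20+18=38
- option 1+option 3: length 6+10=16, value 16+20=36
- option 1+option 8: length 6+6=12, value 16+18=34
Best: 38 score.

38 score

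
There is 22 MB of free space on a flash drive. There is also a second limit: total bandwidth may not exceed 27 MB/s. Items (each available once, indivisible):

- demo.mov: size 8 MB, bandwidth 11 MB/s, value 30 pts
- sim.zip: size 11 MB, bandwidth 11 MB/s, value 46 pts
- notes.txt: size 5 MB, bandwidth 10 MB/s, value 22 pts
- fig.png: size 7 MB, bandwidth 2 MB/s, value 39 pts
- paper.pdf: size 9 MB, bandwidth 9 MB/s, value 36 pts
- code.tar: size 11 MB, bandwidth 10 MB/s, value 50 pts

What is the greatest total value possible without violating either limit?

97 pts

Feasible sets respecting both limits:
- notes.txt+fig.png+paper.pdf: size 21, bandwidth 21, value 97
- sim.zip+code.tar: size 22, bandwidth 21, value 96
- demo.mov+notes.txt+fig.png: size 20, bandwidth 23, value 91
Best: 97 pts.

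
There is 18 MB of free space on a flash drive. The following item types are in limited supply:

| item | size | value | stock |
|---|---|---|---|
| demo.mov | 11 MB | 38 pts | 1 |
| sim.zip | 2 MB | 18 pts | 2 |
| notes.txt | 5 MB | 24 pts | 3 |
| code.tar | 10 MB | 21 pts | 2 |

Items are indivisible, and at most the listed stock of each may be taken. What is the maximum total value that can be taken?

90 pts

Best selections within size 18 and stock limits:
- 1×sim.zip + 3×notes.txt: size 17, value 90
- 2×sim.zip + 2×notes.txt: size 14, value 84
- 1×demo.mov + 1×sim.zip + 1×notes.txt: size 18, value 80
Best: 90 pts.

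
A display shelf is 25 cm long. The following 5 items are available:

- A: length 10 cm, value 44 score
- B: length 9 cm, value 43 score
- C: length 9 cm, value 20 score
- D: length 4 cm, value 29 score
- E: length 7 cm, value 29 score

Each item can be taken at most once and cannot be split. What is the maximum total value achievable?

Check high-value combinations within 25 cm:
- A+B+D: length 10+9+4=23, value 44+43+29=116
- A+D+E: length 10+4+7=21, value 44+29+29=102
- B+D+E: length 9+4+7=20, value 43+29+29=101
- A+C+D: length 10+9+4=23, value 44+20+29=93
Best: 116 score.

116 score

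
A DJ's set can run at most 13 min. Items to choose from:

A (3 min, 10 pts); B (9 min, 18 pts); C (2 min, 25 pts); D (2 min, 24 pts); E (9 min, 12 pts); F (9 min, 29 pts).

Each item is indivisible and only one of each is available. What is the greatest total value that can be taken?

78 pts

Check high-value combinations within 13 min:
- C+D+F: duration 2+2+9=13, value 25+24+29=78
- B+C+D: duration 9+2+2=13, value 18+25+24=67
- C+D+E: duration 2+2+9=13, value 25+24+12=61
- A+C+D: duration 3+2+2=7, value 10+25+24=59
- C+F: duration 2+9=11, value 25+29=54
Best: 78 pts.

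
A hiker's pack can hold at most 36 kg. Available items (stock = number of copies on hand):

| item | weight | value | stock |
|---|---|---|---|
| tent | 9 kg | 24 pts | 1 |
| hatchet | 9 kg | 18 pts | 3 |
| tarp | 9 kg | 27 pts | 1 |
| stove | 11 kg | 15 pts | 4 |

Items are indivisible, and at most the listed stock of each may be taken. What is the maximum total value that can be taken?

Best selections within weight 36 and stock limits:
- 1×tent + 2×hatchet + 1×tarp: weight 36, value 87
- 3×hatchet + 1×tarp: weight 36, value 81
Best: 87 pts.

87 pts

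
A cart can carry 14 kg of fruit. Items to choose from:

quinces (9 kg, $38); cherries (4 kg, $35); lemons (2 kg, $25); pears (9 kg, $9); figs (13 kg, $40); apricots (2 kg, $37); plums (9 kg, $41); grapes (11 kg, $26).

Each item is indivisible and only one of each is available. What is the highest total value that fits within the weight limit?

This is a 0/1 knapsack; check combinations near the capacity.
- lemons+apricots+plums: weight 2+2+9=13, value 25+37+41=103
- quinces+lemons+apricots: weight 9+2+2=13, value 38+25+37=100
- cherries+lemons+apricots: weight 4+2+2=8, value 35+25+37=97
Best: $103.

$103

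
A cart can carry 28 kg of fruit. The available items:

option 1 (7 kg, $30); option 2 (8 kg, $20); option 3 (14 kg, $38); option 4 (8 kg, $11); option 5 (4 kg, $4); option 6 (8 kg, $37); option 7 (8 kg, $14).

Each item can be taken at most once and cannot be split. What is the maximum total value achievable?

$91

This is a 0/1 knapsack; check combinations near the capacity.
- option 1+option 2+option 5+option 6: weight 7+8+4+8=27, value 30+20+4+37=91
- option 1+option 2+option 6: weight 7+8+8=23, value 30+20+37=87
- option 1+option 5+option 6+option 7: weight 7+4+8+8=27, value 30+4+37+14=85
Best: $91.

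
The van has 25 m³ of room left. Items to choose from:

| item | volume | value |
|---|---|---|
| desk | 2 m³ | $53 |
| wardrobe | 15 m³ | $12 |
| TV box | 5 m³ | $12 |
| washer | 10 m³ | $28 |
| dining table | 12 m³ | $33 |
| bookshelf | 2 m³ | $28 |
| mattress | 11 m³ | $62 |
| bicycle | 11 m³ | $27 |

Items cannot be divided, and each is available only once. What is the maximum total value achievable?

$171

Check high-value combinations within 25 m³:
- desk+washer+bookshelf+mattress: volume 2+10+2+11=25, value 53+28+28+62=171
- desk+TV box+bookshelf+mattress: volume 2+5+2+11=20, value 53+12+28+62=155
- desk+dining table+mattress: volume 2+12+11=25, value 53+33+62=148
Best: $171.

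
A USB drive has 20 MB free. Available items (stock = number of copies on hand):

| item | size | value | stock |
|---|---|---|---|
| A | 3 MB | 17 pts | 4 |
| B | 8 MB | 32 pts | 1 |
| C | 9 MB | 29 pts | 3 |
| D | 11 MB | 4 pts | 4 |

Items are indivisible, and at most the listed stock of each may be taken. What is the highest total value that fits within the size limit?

100 pts

Top feasible selections:
- 4×A + 1×B: size 20, value 100
- 3×A + 1×B: size 17, value 83
- 3×A + 1×C: size 18, value 80
- 1×A + 1×B + 1×C: size 20, value 78
Best: 100 pts.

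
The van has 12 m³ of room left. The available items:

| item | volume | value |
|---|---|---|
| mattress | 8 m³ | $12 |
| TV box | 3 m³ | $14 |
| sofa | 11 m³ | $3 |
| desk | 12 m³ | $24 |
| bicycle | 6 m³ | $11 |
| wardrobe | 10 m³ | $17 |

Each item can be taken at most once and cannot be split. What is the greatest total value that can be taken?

$26

Check high-value combinations within 12 m³:
- mattress+TV box: volume 8+3=11, value 12+14=26
- TV box+bicycle: volume 3+6=9, value 14+11=25
- desk: volume 12, value 24
- wardrobe: volume 10, value 17
Best: $26.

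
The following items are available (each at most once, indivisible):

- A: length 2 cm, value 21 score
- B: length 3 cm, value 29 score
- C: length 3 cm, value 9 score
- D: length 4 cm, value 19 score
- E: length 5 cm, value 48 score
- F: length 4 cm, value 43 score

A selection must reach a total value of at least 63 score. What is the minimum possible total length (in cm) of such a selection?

6

Subsets with value ≥ 63, sorted by total length:
- A+F: length 6, value 64
- B+F: length 7, value 72
Minimum length: 6 cm.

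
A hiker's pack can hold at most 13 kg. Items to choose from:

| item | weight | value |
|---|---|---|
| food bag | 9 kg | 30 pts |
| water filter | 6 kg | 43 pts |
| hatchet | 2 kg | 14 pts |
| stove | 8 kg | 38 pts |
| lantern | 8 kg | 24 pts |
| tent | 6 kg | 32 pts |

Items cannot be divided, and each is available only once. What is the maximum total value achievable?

Check high-value combinations within 13 kg:
- water filter+tent: weight 6+6=12, value 43+32=75
- water filter+hatchet: weight 6+2=8, value 43+14=57
- hatchet+stove: weight 2+8=10, value 14+38=52
- hatchet+tent: weight 2+6=8, value 14+32=46
- food bag+hatchet: weight 9+2=11, value 30+14=44
Best: 75 pts.

75 pts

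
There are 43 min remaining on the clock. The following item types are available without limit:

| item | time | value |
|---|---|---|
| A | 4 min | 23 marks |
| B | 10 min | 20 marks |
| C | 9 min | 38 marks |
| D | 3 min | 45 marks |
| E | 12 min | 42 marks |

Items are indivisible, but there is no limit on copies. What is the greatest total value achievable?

630 marks

Best value-per-unit is D at 45/3, and filling with it alone uses time 14×3=42. No mix of the others beats 14×45 = 630.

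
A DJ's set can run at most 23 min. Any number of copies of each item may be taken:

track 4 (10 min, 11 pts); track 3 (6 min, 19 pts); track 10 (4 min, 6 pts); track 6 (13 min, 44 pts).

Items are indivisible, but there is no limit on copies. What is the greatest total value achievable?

Best value-per-unit is track 6 at 44/13; filling with it alone gives 1×44 = 44.
Optimal mix: 1×track 3 + 1×track 10 + 1×track 6 → duration 23, value 69.

69 pts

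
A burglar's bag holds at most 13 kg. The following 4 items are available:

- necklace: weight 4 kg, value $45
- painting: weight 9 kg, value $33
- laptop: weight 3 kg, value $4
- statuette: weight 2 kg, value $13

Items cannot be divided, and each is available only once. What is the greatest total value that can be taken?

$78

This is a 0/1 knapsack; check combinations near the capacity.
- necklace+painting: weight 4+9=13, value 45+33=78
- necklace+laptop+statuette: weight 4+3+2=9, value 45+4+13=62
- necklace+statuette: weight 4+2=6, value 45+13=58
Best: $78.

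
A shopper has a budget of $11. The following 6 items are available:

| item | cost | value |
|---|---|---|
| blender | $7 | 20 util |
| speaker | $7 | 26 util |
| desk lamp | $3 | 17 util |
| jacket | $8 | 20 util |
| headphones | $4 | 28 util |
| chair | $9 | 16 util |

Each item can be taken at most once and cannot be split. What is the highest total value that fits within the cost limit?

Check high-value combinations within $11:
- speaker+headphones: cost 7+4=11, value 26+28=54
- blender+headphones: cost 7+4=11, value 20+28=48
- desk lamp+headphones: cost 3+4=7, value 17+28=45
- speaker+desk lamp: cost 7+3=10, value 26+17=43
- blender+desk lamp: cost 7+3=10, value 20+17=37
Best: 54 util.

54 util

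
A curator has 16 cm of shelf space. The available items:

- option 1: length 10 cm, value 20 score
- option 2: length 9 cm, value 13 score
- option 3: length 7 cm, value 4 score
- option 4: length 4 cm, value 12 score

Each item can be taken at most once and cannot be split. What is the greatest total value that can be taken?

32 score

Check high-value combinations within 16 cm:
- option 1+option 4: length 10+4=14, value 20+12=32
- option 2+option 4: length 9+4=13, value 13+12=25
- option 1: length 10, value 20
- option 2+option 3: length 9+7=16, value 13+4=17
- option 3+option 4: length 7+4=11, value 4+12=16
Best: 32 score.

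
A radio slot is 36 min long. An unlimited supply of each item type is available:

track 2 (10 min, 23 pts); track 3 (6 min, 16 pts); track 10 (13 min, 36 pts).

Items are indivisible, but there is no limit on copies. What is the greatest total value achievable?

Best value-per-unit is track 10 at 36/13; filling with it alone gives 2×36 = 72.
Optimal mix: 6×track 3 → duration 36, value 96.

96 pts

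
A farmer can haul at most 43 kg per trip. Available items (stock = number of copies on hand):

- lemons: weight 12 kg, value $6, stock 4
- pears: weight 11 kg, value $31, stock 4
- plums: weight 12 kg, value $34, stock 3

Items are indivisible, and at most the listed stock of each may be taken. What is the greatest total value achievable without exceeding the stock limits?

$102

Best selections within weight 43 and stock limits:
- 3×plums: weight 36, value 102
- 1×pears + 2×plums: weight 35, value 99
- 2×pears + 1×plums: weight 34, value 96
Best: $102.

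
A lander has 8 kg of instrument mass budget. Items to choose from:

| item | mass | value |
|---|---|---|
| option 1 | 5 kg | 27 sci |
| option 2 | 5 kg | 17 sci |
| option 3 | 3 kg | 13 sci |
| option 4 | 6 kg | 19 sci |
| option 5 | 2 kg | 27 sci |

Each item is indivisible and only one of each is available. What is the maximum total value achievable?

Check high-value combinations within 8 kg:
- option 1+option 5: mass 5+2=7, value 27+27=54
- option 4+option 5: mass 6+2=8, value 19+27=46
- option 2+option 5: mass 5+2=7, value 17+27=44
Best: 54 sci.

54 sci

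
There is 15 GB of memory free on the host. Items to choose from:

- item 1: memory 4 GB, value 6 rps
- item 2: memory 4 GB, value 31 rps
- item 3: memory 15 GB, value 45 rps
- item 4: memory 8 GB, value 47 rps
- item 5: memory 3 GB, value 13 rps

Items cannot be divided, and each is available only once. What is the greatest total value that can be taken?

Check high-value combinations within 15 GB:
- item 2+item 4+item 5: memory 4+8+3=15, value 31+47+13=91
- item 2+item 4: memory 4+8=12, value 31+47=78
- item 1+item 4+item 5: memory 4+8+3=15, value 6+47+13=66
- item 4+item 5: memory 8+3=11, value 47+13=60
- item 1+item 4: memory 4+8=12, value 6+47=53
Best: 91 rps.

91 rps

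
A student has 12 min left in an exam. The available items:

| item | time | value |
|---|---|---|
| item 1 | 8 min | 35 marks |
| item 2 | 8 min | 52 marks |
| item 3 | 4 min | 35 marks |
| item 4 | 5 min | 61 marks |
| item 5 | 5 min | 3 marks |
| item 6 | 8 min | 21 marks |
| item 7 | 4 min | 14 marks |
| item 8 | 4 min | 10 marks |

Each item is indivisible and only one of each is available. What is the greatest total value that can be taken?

96 marks

Check high-value combinations within 12 min:
- item 3+item 4: time 4+5=9, value 35+61=96
- item 2+item 3: time 8+4=12, value 52+35=87
- item 4+item 7: time 5+4=9, value 61+14=75
- item 4+item 8: time 5+4=9, value 61+10=71
- item 1+item 3: time 8+4=12, value 35+35=70
Best: 96 marks.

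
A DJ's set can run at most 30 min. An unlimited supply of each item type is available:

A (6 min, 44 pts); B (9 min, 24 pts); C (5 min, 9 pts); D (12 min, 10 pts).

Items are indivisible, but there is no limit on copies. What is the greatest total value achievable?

220 pts

Best value-per-unit is A at 44/6, and filling with it alone uses duration 5×6=30. No mix of the others beats 5×44 = 220.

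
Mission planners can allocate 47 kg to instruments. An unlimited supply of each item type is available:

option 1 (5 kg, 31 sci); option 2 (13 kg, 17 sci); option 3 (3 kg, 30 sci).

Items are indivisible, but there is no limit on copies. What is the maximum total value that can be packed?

Best value-per-unit is option 3 at 30/3; filling with it alone gives 15×30 = 450.
Optimal mix: 1×option 1 + 14×option 3 → mass 47, value 451.

451 sci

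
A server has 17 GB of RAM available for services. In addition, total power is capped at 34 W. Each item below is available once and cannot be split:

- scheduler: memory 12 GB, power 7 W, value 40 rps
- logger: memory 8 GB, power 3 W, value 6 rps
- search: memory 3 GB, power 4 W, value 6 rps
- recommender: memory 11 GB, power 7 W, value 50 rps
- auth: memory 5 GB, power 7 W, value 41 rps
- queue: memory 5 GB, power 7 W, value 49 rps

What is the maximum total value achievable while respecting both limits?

99 rps

Feasible sets respecting both limits:
- recommender+queue: memory 16, power 14, value 99
- search+auth+queue: memory 13, power 18, value 96
- recommender+auth: memory 16, power 14, value 91
- auth+queue: memory 10, power 14, value 90
Best: 99 rps.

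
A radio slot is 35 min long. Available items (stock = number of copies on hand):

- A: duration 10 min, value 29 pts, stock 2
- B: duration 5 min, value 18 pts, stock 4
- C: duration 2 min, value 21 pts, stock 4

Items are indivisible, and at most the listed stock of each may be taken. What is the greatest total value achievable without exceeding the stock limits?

167 pts

Top feasible selections:
- 1×A + 3×B + 4×C: duration 33, value 167
- 2×A + 1×B + 4×C: duration 33, value 160
Best: 167 pts.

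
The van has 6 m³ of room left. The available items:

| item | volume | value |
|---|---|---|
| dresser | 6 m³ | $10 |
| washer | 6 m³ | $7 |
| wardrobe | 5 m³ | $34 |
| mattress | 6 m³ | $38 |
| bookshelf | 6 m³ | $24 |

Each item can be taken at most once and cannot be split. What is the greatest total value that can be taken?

Check high-value combinations within 6 m³:
- mattress: volume 6, value 38
- wardrobe: volume 5, value 34
- bookshelf: volume 6, value 24
Best: $38.

$38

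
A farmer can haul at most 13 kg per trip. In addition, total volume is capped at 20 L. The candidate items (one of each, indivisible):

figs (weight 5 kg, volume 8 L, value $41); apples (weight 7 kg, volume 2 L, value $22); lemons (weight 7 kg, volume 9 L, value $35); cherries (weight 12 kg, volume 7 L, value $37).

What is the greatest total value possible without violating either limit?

Feasible sets respecting both limits:
- figs+lemons: weight 12, volume 17, value 76
- figs+apples: weight 12, volume 10, value 63
- figs: weight 5, volume 8, value 41
Best: $76.

$76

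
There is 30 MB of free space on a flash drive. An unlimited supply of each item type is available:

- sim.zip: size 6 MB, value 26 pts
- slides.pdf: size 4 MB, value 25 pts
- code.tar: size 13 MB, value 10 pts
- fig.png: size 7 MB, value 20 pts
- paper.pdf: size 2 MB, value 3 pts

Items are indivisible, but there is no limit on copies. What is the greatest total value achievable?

Best value-per-unit is slides.pdf at 25/4; filling with it alone gives 7×25 = 175.
Optimal mix: 7×slides.pdf + 1×paper.pdf → size 30, value 178.

178 pts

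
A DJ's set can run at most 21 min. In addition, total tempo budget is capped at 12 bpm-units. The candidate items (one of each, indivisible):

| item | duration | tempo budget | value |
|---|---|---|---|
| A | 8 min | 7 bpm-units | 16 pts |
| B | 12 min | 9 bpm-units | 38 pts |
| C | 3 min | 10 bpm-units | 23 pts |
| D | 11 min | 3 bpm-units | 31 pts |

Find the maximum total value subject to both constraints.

Feasible sets respecting both limits:
- A+D: duration 19, tempo budget 10, value 47
- B: duration 12, tempo budget 9, value 38
- D: duration 11, tempo budget 3, value 31
- C: duration 3, tempo budget 10, value 23
Best: 47 pts.

47 pts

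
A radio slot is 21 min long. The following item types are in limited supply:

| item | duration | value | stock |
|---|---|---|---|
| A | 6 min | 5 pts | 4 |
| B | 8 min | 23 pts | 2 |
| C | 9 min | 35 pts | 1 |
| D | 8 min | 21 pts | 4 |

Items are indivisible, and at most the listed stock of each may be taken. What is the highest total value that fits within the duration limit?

Best selections within duration 21 and stock limits:
- 1×B + 1×C: duration 17, value 58
- 1×C + 1×D: duration 17, value 56
Best: 58 pts.

58 pts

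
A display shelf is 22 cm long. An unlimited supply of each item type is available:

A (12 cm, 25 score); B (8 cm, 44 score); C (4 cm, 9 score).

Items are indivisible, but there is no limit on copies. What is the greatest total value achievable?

97 score

Best value-per-unit is B at 44/8; filling with it alone gives 2×44 = 88.
Optimal mix: 2×B + 1×C → length 20, value 97.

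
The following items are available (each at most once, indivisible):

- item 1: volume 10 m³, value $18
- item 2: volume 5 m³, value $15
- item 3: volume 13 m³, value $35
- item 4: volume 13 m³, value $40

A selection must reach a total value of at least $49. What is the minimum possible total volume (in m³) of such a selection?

18

Subsets with value ≥ 49, sorted by total volume:
- item 2+item 4: volume 18, value 55
- item 2+item 3: volume 18, value 50
- item 1+item 4: volume 23, value 58
- item 1+item 3: volume 23, value 53
Minimum volume: 18 m³.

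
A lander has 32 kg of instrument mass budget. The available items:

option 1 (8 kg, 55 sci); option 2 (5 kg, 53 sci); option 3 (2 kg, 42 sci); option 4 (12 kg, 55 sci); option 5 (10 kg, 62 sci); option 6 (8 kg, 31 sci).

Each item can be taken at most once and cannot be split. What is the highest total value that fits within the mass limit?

Check high-value combinations within 32 kg:
- option 1+option 3+option 4+option 5: mass 8+2+12+10=32, value 55+42+55+62=214
- option 1+option 2+option 3+option 5: mass 8+5+2+10=25, value 55+53+42+62=212
- option 2+option 3+option 4+option 5: mass 5+2+12+10=29, value 53+42+55+62=212
- option 1+option 2+option 3+option 4: mass 8+5+2+12=27, value 55+53+42+55=205
Best: 214 sci.

214 sci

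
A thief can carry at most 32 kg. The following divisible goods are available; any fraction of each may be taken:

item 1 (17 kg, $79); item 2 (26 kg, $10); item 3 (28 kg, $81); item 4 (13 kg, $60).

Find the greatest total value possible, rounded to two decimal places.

144.79

Take in order of value per unit:
- item 1 (79/17 per unit): all 17 → value 79, running total 79.00
- item 4 (60/13 per unit): all 13 → value 60, running total 139.00
- item 3 (81/28 per unit): 2 of 28 → value 2×81/28 = 5.7857, running total 144.79
Total 144.79.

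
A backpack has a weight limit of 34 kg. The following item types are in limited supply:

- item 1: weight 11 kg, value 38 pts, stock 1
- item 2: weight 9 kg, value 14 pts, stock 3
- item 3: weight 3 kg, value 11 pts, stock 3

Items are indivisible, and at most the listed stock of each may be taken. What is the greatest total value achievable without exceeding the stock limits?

85 pts

Top feasible selections:
- 1×item 1 + 1×item 2 + 3×item 3: weight 29, value 85
- 1×item 1 + 2×item 2 + 1×item 3: weight 32, value 77
Best: 85 pts.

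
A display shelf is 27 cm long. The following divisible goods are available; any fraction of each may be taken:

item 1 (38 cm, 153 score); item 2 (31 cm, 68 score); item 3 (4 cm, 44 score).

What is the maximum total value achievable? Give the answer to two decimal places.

136.61

Take in order of value per unit:
- item 3 (44/4 per unit): all 4 → value 44, running total 44.00
- item 1 (153/38 per unit): 23 of 38 → value 23×153/38 = 92.6053, running total 136.61
Total 136.61.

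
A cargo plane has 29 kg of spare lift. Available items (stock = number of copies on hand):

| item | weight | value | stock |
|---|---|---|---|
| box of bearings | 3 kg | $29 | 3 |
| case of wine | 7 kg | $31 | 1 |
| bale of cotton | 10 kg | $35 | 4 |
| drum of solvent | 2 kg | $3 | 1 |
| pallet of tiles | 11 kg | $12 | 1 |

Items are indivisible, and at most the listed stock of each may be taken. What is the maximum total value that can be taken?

Best selections within weight 29 and stock limits:
- 3×box of bearings + 2×bale of cotton: weight 29, value 157
- 3×box of bearings + 1×case of wine + 1×bale of cotton + 1×drum of solvent: weight 28, value 156
- 3×box of bearings + 1×case of wine + 1×bale of cotton: weight 26, value 153
- 3×box of bearings + 1×case of wine + 1×drum of solvent + 1×pallet of tiles: weight 29, value 133
Best: $157.

$157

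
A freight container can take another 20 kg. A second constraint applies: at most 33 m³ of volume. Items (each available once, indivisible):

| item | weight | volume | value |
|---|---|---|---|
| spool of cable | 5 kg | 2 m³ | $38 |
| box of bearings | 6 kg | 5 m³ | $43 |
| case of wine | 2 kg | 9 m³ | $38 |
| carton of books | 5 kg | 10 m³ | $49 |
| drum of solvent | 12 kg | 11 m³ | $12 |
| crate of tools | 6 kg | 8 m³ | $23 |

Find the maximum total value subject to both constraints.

$168

Feasible sets respecting both limits:
- spool of cable+box of bearings+case of wine+carton of books: weight 18, volume 26, value 168
- box of bearings+case of wine+carton of books+crate of tools: weight 19, volume 32, value 153
- spool of cable+case of wine+carton of books+crate of tools: weight 18, volume 29, value 148
- spool of cable+box of bearings+case of wine+crate of tools: weight 19, volume 24, value 142
Best: $168.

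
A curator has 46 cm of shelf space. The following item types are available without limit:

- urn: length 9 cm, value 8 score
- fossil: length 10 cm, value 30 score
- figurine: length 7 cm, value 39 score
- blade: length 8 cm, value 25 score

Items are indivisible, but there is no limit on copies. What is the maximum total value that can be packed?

234 score

Best value-per-unit is figurine at 39/7, and filling with it alone uses length 6×7=42. No mix of the others beats 6×39 = 234.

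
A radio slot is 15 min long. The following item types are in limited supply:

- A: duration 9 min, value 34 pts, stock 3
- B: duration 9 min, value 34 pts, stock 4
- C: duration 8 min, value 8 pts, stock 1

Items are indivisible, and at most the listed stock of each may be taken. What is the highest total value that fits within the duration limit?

34 pts

Top feasible selections:
- 1×B: duration 9, value 34
- 1×A: duration 9, value 34
- 1×C: duration 8, value 8
Best: 34 pts.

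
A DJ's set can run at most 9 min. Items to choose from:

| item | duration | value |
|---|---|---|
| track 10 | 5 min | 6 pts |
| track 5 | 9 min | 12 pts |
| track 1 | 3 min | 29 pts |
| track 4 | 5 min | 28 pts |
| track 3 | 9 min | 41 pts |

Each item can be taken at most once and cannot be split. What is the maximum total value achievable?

Check high-value combinations within 9 min:
- track 1+track 4: duration 3+5=8, value 29+28=57
- track 3: duration 9, value 41
- track 10+track 1: duration 5+3=8, value 6+29=35
- track 1: duration 3, value 29
- track 4: duration 5, value 28
Best: 57 pts.

57 pts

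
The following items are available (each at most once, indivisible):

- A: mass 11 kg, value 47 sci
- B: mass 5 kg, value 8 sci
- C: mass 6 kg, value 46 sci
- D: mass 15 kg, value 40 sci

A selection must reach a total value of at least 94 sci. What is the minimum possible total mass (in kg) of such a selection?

22

Subsets with value ≥ 94, sorted by total mass:
- A+B+C: mass 22, value 101
- B+C+D: mass 26, value 94
Minimum mass: 22 kg.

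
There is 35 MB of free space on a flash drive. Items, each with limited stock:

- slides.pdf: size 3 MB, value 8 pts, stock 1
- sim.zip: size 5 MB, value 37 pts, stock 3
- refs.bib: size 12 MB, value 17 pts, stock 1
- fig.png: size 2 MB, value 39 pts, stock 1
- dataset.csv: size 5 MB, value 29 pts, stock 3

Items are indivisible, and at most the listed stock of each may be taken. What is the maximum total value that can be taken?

245 pts

Best selections within size 35 and stock limits:
- 1×slides.pdf + 3×sim.zip + 1×fig.png + 3×dataset.csv: size 35, value 245
- 3×sim.zip + 1×fig.png + 3×dataset.csv: size 32, value 237
- 1×slides.pdf + 3×sim.zip + 1×fig.png + 2×dataset.csv: size 30, value 216
Best: 245 pts.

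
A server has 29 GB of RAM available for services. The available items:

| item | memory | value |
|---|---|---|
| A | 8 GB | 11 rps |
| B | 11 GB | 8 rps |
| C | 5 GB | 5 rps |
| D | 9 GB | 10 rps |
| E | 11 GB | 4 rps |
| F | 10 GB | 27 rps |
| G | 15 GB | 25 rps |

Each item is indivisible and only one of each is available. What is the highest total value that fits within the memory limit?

Check high-value combinations within 29 GB:
- F+G: memory 10+15=25, value 27+25=52
- A+D+F: memory 8+9+10=27, value 11+10+27=48
- A+B+F: memory 8+11+10=29, value 11+8+27=46
Best: 52 rps.

52 rps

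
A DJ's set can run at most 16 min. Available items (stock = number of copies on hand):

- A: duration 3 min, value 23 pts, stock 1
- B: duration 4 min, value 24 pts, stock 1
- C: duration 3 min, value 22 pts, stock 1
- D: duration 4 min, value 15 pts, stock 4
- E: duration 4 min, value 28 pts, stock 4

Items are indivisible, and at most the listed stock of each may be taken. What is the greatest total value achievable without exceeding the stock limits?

112 pts

Best selections within duration 16 and stock limits:
- 4×E: duration 16, value 112
- 1×B + 3×E: duration 16, value 108
Best: 112 pts.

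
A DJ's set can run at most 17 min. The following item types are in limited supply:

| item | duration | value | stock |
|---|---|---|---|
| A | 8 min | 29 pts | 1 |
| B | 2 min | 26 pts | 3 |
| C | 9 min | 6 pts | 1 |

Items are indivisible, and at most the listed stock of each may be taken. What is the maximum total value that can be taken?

107 pts

Best selections within duration 17 and stock limits:
- 1×A + 3×B: duration 14, value 107
- 3×B + 1×C: duration 15, value 84
- 1×A + 2×B: duration 12, value 81
- 3×B: duration 6, value 78
Best: 107 pts.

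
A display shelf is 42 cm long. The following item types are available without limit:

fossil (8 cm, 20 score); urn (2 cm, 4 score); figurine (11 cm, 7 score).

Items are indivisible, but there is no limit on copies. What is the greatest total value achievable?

Best value-per-unit is fossil at 20/8; filling with it alone gives 5×20 = 100.
Optimal mix: 5×fossil + 1×urn → length 42, value 104.

104 score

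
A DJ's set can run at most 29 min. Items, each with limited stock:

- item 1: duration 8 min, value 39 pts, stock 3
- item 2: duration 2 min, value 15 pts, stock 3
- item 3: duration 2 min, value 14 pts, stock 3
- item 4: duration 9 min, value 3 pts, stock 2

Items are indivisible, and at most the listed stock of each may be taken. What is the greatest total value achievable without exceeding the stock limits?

165 pts

Top feasible selections:
- 2×item 1 + 3×item 2 + 3×item 3: duration 28, value 165
- 2×item 1 + 3×item 2 + 2×item 3: duration 26, value 151
Best: 165 pts.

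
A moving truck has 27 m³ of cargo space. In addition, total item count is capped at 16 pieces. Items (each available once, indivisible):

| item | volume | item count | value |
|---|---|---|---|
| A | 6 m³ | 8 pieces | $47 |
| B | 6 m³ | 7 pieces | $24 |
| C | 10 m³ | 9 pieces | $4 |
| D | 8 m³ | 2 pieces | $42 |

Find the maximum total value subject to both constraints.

Feasible sets respecting both limits:
- A+D: volume 14, item count 10, value 89
- A+B: volume 12, item count 15, value 71
- B+D: volume 14, item count 9, value 66
Best: $89.

$89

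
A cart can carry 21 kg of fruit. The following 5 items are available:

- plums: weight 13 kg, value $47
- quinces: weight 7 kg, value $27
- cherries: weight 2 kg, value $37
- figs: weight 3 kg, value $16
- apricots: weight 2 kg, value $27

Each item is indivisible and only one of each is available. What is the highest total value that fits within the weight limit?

$127

Check high-value combinations within 21 kg:
- plums+cherries+figs+apricots: weight 13+2+3+2=20, value 47+37+16+27=127
- plums+cherries+apricots: weight 13+2+2=17, value 47+37+27=111
- quinces+cherries+figs+apricots: weight 7+2+3+2=14, value 27+37+16+27=107
- plums+cherries+figs: weight 13+2+3=18, value 47+37+16=100
Best: $127.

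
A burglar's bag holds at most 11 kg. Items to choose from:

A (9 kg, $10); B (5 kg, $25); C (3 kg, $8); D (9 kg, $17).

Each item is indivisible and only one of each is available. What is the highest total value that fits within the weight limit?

This is a 0/1 knapsack; check combinations near the capacity.
- B+C: weight 5+3=8, value 25+8=33
- B: weight 5, value 25
- D: weight 9, value 17
Best: $33.

$33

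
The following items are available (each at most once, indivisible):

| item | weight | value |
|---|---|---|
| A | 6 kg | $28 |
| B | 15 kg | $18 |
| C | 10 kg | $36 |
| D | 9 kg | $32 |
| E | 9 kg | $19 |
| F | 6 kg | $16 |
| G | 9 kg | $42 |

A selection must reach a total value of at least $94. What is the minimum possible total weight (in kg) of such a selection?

Subsets with value ≥ 94, sorted by total weight:
- A+D+G: weight 24, value 102
- A+C+G: weight 25, value 106
- A+C+D: weight 25, value 96
- C+F+G: weight 25, value 94
Minimum weight: 24 kg.

24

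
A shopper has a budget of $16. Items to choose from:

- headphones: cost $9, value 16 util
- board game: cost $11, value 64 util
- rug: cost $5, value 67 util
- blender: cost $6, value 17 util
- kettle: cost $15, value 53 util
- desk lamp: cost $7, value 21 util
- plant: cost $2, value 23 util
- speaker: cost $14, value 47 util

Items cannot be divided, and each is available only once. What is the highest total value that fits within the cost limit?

Check high-value combinations within $16:
- board game+rug: cost 11+5=16, value 64+67=131
- rug+desk lamp+plant: cost 5+7+2=14, value 67+21+23=111
- rug+blender+plant: cost 5+6+2=13, value 67+17+23=107
Best: 131 util.

131 util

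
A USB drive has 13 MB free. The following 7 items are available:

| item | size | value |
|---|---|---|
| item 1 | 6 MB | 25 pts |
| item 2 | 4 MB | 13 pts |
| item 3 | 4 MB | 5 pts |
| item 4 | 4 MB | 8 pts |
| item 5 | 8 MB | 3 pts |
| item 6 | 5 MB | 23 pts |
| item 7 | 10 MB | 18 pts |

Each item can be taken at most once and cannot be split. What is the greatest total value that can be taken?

48 pts

This is a 0/1 knapsack; check combinations near the capacity.
- item 1+item 6: size 6+5=11, value 25+23=48
- item 2+item 4+item 6: size 4+4+5=13, value 13+8+23=44
- item 2+item 3+item 6: size 4+4+5=13, value 13+5+23=41
Best: 48 pts.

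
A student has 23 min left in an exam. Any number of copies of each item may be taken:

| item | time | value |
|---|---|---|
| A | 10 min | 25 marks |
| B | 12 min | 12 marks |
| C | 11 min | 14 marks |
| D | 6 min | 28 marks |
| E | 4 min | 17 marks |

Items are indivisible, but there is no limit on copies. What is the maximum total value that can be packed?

101 marks

Best value-per-unit is D at 28/6; filling with it alone gives 3×28 = 84.
Optimal mix: 3×D + 1×E → time 22, value 101.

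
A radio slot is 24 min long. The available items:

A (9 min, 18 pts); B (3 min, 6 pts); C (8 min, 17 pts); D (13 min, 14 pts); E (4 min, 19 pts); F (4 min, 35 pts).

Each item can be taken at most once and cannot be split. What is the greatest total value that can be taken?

Check high-value combinations within 24 min:
- A+B+E+F: duration 9+3+4+4=20, value 18+6+19+35=78
- B+C+E+F: duration 3+8+4+4=19, value 6+17+19+35=77
- A+B+C+F: duration 9+3+8+4=24, value 18+6+17+35=76
- B+D+E+F: duration 3+13+4+4=24, value 6+14+19+35=74
- A+E+F: duration 9+4+4=17, value 18+19+35=72
Best: 78 pts.

78 pts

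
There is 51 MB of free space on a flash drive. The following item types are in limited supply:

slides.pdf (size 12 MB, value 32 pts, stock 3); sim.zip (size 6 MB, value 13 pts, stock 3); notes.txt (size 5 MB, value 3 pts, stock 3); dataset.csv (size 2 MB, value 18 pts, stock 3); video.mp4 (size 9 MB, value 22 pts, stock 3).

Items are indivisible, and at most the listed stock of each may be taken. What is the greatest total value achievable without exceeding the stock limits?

172 pts

Best selections within size 51 and stock limits:
- 3×slides.pdf + 3×dataset.csv + 1×video.mp4: size 51, value 172
- 2×slides.pdf + 2×sim.zip + 3×dataset.csv + 1×video.mp4: size 51, value 166
- 1×slides.pdf + 1×sim.zip + 3×dataset.csv + 3×video.mp4: size 51, value 165
- 3×slides.pdf + 1×sim.zip + 3×dataset.csv: size 48, value 163
Best: 172 pts.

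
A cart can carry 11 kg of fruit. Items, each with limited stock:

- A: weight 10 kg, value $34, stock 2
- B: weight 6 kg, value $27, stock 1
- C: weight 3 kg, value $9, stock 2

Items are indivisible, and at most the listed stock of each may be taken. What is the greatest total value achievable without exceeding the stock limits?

$36

Best selections within weight 11 and stock limits:
- 1×B + 1×C: weight 9, value 36
- 1×A: weight 10, value 34
- 1×B: weight 6, value 27
Best: $36.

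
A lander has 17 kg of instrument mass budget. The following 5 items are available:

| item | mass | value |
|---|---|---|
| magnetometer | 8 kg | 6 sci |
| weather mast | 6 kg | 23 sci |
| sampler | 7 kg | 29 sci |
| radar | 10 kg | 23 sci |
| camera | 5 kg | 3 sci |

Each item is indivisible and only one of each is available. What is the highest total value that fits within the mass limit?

Check high-value combinations within 17 kg:
- weather mast+sampler: mass 6+7=13, value 23+29=52
- sampler+radar: mass 7+10=17, value 29+23=52
- weather mast+radar: mass 6+10=16, value 23+23=46
Best: 52 sci.

52 sci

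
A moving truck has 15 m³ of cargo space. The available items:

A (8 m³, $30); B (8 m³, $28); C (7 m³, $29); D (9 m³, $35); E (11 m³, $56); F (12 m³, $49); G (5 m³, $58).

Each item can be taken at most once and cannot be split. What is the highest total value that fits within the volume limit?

$93

Check high-value combinations within 15 m³:
- D+G: volume 9+5=14, value 35+58=93
- A+G: volume 8+5=13, value 30+58=88
- C+G: volume 7+5=12, value 29+58=87
Best: $93.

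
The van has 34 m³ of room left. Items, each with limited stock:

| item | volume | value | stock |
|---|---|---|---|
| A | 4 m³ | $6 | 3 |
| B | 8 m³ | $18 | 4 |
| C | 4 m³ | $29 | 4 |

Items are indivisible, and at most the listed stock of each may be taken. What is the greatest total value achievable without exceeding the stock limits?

Best selections within volume 34 and stock limits:
- 2×B + 4×C: volume 32, value 152
- 2×A + 1×B + 4×C: volume 32, value 146
- 1×A + 1×B + 4×C: volume 28, value 140
Best: $152.

$152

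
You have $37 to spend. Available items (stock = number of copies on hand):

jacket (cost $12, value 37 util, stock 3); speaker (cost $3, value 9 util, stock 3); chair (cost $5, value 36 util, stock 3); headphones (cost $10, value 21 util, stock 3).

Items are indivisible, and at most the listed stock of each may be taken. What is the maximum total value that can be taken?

172 util

Best selections within cost 37 and stock limits:
- 1×jacket + 3×speaker + 3×chair: cost 36, value 172
- 1×jacket + 3×chair + 1×headphones: cost 37, value 166
Best: 172 util.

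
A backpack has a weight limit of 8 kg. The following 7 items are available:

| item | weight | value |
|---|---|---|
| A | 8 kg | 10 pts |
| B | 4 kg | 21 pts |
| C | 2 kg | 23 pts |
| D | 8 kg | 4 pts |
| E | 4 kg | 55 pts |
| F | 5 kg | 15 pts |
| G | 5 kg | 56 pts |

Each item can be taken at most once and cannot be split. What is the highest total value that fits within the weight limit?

79 pts

This is a 0/1 knapsack; check combinations near the capacity.
- C+G: weight 2+5=7, value 23+56=79
- C+E: weight 2+4=6, value 23+55=78
- B+E: weight 4+4=8, value 21+55=76
Best: 79 pts.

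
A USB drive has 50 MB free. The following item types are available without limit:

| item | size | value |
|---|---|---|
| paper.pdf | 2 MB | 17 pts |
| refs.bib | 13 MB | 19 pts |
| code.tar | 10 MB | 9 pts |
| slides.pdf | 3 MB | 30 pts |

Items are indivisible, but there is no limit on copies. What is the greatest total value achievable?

497 pts

Best value-per-unit is slides.pdf at 30/3; filling with it alone gives 16×30 = 480.
Optimal mix: 1×paper.pdf + 16×slides.pdf → size 50, value 497.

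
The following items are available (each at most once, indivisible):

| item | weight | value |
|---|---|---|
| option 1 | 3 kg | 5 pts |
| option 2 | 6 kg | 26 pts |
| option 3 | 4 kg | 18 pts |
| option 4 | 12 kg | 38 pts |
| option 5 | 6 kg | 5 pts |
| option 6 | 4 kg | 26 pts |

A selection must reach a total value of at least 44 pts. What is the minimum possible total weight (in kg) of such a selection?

8

Subsets with value ≥ 44, sorted by total weight:
- option 3+option 6: weight 8, value 44
- option 2+option 6: weight 10, value 52
- option 2+option 3: weight 10, value 44
Minimum weight: 8 kg.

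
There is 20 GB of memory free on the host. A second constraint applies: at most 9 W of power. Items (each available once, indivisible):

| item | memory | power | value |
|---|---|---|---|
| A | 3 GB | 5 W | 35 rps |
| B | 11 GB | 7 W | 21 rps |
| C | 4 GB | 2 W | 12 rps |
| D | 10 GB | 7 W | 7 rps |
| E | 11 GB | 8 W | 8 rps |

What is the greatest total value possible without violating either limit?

47 rps

Feasible sets respecting both limits:
- A+C: memory 7, power 7, value 47
- A: memory 3, power 5, value 35
- B+C: memory 15, power 9, value 33
Best: 47 rps.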